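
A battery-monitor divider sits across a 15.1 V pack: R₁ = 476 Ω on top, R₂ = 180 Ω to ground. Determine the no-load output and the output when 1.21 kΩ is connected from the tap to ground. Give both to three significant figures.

Open-circuit: V = 15.1 × 180/(476 + 180) = 4.14 V.
With the load, R₂ becomes R₂‖R_L = 156.7 Ω, so V = 15.1 × 156.7/632.7 = 3.74 V.

Unloaded: 4.14 V; loaded: 3.74 V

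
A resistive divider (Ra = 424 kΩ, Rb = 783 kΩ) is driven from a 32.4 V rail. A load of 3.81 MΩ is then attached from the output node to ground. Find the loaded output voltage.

V_out ≈ 19.6 V

The load sits in parallel with Rb: Rb‖R_L = (783 × 3810) / (783 + 3810) = 649.5 kΩ.
V_out = 32.4 × 649.5 / (424 + 649.5) = 32.4 × 649.5/1074 = 19.6 V.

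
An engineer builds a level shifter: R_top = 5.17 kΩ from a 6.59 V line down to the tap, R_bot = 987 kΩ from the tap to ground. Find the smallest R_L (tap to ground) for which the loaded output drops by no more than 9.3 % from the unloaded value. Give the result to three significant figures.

R_L(min) ≈ 50.2 kΩ

Output resistance R_th = R_top‖R_bot = (5.17 × 987)/992.2 = 5.143 kΩ.
The fractional drop is R_th/(R_th + R_L); requiring this ≤ 0.0930 gives R_L ≥ R_th(1/0.0930 − 1) = 5.143 × 9.753 = 50.2 kΩ.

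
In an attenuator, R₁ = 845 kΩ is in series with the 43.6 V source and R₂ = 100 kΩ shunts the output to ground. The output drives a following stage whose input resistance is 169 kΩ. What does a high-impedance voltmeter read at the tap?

V_out ≈ 3.02 V

The load sits in parallel with R₂: R₂‖R_L = (100 × 169) / (100 + 169) = 62.83 kΩ.
V_out = 43.6 × 62.83 / (845 + 62.83) = 43.6 × 62.83/907.8 = 3.02 V.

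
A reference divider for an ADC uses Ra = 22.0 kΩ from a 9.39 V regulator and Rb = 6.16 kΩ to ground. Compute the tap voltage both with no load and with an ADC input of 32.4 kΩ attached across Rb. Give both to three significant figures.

Open-circuit: V = 9.39 × 6.16/(22.0 + 6.16) = 2.05 V.
With the load, Rb becomes Rb‖R_L = 5.176 kΩ, so V = 9.39 × 5.176/27.18 = 1.79 V.

Unloaded: 2.05 V; loaded: 1.79 V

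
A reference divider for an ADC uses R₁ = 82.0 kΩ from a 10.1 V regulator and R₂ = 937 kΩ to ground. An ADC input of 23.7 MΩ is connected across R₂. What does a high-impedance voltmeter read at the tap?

V_out ≈ 9.26 V

The load sits in parallel with R₂: R₂‖R_L = (937 × 23700) / (937 + 23700) = 901.4 kΩ.
V_out = 10.1 × 901.4 / (82.0 + 901.4) = 10.1 × 901.4/983.4 = 9.26 V.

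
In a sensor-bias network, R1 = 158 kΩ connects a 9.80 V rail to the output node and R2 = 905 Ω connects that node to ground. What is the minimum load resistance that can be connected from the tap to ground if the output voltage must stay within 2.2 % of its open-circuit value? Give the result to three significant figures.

Output resistance R_th = R1‖R2 = (158000 × 905)/158900 = 899.8 Ω.
The fractional drop is R_th/(R_th + R_L); requiring this ≤ 0.0220 gives R_L ≥ R_th(1/0.0220 − 1) = 899.8 × 44.45 = 40.0 kΩ.

R_L(min) ≈ 40.0 kΩ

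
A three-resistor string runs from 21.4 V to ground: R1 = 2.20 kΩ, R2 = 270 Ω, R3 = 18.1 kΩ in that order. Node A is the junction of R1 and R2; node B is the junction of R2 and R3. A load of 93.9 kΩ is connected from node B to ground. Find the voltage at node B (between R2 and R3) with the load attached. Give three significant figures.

At node B, R3 is in parallel with the load: R3‖R_L = 15170 Ω.
Below node A the resistance is R2 + (R3‖R_L) = 15440 Ω, so V_A = 21.4 × 15440/17640 = 18.73 V.
Then V_B = V_A × (R3‖R_L)/(R2 + R3‖R_L) = 18.73 × 15170/15440 = 18.4 V.

V ≈ 18.4 V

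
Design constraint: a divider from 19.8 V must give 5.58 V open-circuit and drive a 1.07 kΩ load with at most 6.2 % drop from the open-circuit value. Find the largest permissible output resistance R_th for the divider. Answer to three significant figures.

Loading drop = R_th/(R_th + R_L) ≤ 0.0620, so R_th ≤ R_L · ε/(1−ε) = 1.07 kΩ × 0.0620/0.9380 = 70.7 Ω.
(Any R1, R2 with R2/(R1+R2) = 0.282 and R1‖R2 ≤ 70.7 Ω will meet the spec.)

R_th ≤ 70.7 Ω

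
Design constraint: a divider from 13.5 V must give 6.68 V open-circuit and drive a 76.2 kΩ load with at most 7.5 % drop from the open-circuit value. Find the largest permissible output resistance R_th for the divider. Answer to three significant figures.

Loading drop = R_th/(R_th + R_L) ≤ 0.0750, so R_th ≤ R_L · ε/(1−ε) = 76.2 kΩ × 0.0750/0.9250 = 6.18 kΩ.

R_th ≤ 6.18 kΩ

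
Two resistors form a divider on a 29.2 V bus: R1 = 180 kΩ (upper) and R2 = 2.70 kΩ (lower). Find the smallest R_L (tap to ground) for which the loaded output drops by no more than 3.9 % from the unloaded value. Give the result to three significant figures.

R_L(min) ≈ 65.5 kΩ

Output resistance R_th = R1‖R2 = (180 × 2.70)/182.7 = 2.660 kΩ.
The fractional drop is R_th/(R_th + R_L); requiring this ≤ 0.0390 gives R_L ≥ R_th(1/0.0390 − 1) = 2.660 × 24.64 = 65.5 kΩ.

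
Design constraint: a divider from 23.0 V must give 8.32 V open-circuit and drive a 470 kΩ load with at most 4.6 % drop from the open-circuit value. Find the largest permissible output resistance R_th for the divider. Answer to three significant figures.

R_th ≤ 22.7 kΩ

Loading drop = R_th/(R_th + R_L) ≤ 0.0460, so R_th ≤ R_L · ε/(1−ε) = 470 kΩ × 0.0460/0.9540 = 22.7 kΩ.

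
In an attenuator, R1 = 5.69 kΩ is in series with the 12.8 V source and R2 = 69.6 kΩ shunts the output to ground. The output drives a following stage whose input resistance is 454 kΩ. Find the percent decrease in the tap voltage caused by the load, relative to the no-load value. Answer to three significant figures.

1.15 %

The divider's output (Thévenin) resistance is R1‖R2 = 5.260 kΩ.
Fractional drop under load = R_th/(R_th + R_L) = 5.260 / (5.260 + 454) = 0.01145.
So the output falls by 1.15 %.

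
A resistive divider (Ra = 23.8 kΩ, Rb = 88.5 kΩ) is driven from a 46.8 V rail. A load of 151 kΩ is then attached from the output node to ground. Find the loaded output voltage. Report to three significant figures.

The load sits in parallel with Rb: Rb‖R_L = (88.5 × 151) / (88.5 + 151) = 55.80 kΩ.
V_out = 46.8 × 55.80 / (23.8 + 55.80) = 46.8 × 55.80/79.60 = 32.8 V.

V_out ≈ 32.8 V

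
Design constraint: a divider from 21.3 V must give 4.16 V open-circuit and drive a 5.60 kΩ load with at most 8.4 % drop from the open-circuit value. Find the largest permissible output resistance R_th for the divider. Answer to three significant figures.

Loading drop = R_th/(R_th + R_L) ≤ 0.0840, so R_th ≤ R_L · ε/(1−ε) = 5.60 kΩ × 0.0840/0.9160 = 514 Ω.

R_th ≤ 514 Ω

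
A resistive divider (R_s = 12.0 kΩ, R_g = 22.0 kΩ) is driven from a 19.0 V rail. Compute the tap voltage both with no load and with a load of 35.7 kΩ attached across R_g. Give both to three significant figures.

Open-circuit: V = 19.0 × 22.0/(12.0 + 22.0) = 12.3 V.
With the load, R_g becomes R_g‖R_L = 13.61 kΩ, so V = 19.0 × 13.61/25.61 = 10.1 V.

Unloaded: 12.3 V; loaded: 10.1 V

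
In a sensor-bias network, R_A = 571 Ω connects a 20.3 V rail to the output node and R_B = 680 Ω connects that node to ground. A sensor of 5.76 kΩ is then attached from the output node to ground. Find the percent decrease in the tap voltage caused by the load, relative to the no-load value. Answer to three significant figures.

The divider's output (Thévenin) resistance is R_A‖R_B = 310.4 Ω.
Fractional drop under load = R_th/(R_th + R_L) = 310.4 / (310.4 + 5760) = 0.05113.
So the output falls by 5.11 %.

5.11 %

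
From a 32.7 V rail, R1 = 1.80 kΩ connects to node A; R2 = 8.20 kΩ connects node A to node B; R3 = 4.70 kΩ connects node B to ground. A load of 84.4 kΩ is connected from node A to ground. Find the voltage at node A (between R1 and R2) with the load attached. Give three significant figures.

V ≈ 28.2 V

Below node A the series string R2+R3 = 12.90 kΩ sits in parallel with the 84.4 kΩ load: 11.19 kΩ.
V_A = 32.7 × 11.19/(1.80 + 11.19) = 28.2 V.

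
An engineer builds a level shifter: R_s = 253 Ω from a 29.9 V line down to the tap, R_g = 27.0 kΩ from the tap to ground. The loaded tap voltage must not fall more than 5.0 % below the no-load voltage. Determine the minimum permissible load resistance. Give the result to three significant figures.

R_L(min) ≈ 4.76 kΩ

Output resistance R_th = R_s‖R_g = (253 × 27000)/27250 = 250.7 Ω.
The fractional drop is R_th/(R_th + R_L); requiring this ≤ 0.0500 gives R_L ≥ R_th(1/0.0500 − 1) = 250.7 × 19.00 = 4.76 kΩ.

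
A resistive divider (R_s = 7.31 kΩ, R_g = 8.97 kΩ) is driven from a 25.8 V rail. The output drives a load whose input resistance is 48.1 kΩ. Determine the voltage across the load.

V_out ≈ 13.1 V

The load sits in parallel with R_g: R_g‖R_L = (8.97 × 48.1) / (8.97 + 48.1) = 7.560 kΩ.
V_out = 25.8 × 7.560 / (7.31 + 7.560) = 25.8 × 7.560/14.87 = 13.1 V.
(Unloaded it would have been 14.2 V.)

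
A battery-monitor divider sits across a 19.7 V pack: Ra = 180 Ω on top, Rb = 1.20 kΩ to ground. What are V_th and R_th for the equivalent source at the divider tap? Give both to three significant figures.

V_th = 17.1 V, R_th = 157 Ω

V_th is the open-circuit tap voltage: 19.7 × 1200/(180 + 1200) = 17.1 V.
With the supply zeroed, Ra and Rb appear in parallel from the tap: R_th = Ra‖Rb = (180 × 1200)/1380 = 157 Ω.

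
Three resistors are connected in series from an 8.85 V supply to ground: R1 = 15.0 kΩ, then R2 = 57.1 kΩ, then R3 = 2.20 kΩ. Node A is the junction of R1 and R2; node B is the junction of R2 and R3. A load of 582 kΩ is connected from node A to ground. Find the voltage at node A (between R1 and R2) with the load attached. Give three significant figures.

Below node A the series string R2+R3 = 59.30 kΩ sits in parallel with the 582 kΩ load: 53.82 kΩ.
V_A = 8.85 × 53.82/(15.0 + 53.82) = 6.92 V.

V ≈ 6.92 V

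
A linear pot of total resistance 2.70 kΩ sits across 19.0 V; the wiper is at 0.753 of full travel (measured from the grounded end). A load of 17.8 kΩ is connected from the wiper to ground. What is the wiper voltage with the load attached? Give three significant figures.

The wiper splits the pot into (1−α)R = 666.9 Ω above and αR = 2033 Ω below.
Lower section ‖ load = 1825 Ω.
V_wiper = 19.0 × 1825/(666.9 + 1825) = 13.9 V.

V ≈ 13.9 V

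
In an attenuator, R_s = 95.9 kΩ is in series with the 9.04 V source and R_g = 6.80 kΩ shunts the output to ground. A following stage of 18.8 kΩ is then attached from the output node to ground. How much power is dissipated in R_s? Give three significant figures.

Total resistance from the source is R_s + (R_g‖R_L) = 100.9 kΩ, so I = 9.04/100.9 kΩ = 0.08960 mA.
P = I²·R_s = (0.08960 mA)² × 95.9 kΩ = 0.770 mW.

P ≈ 0.770 mW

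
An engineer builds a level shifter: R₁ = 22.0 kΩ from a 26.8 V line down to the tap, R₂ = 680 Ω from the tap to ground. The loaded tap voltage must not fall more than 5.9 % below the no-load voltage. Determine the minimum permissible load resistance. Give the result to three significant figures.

R_L(min) ≈ 10.5 kΩ

Output resistance R_th = R₁‖R₂ = (22000 × 680)/22680 = 659.6 Ω.
The fractional drop is R_th/(R_th + R_L); requiring this ≤ 0.0590 gives R_L ≥ R_th(1/0.0590 − 1) = 659.6 × 15.95 = 10.5 kΩ.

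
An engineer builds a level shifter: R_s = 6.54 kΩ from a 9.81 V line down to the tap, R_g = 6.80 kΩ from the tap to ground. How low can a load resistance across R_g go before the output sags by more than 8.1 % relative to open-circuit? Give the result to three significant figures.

Output resistance R_th = R_s‖R_g = (6.54 × 6.80)/13.34 = 3.334 kΩ.
The fractional drop is R_th/(R_th + R_L); requiring this ≤ 0.0810 gives R_L ≥ R_th(1/0.0810 − 1) = 3.334 × 11.35 = 37.8 kΩ.

R_L(min) ≈ 37.8 kΩ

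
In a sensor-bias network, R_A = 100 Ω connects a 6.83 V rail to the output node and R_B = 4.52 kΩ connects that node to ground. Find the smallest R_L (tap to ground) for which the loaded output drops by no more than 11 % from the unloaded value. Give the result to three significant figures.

R_L(min) ≈ 792 Ω

Output resistance R_th = R_A‖R_B = (100 × 4520)/4620 = 97.84 Ω.
The fractional drop is R_th/(R_th + R_L); requiring this ≤ 0.110 gives R_L ≥ R_th(1/0.110 − 1) = 97.84 × 8.091 = 792 Ω.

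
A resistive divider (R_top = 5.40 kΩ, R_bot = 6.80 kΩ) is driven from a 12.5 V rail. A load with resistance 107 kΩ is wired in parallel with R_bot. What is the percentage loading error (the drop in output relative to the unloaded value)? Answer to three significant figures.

The divider's output (Thévenin) resistance is R_top‖R_bot = 3.010 kΩ.
Fractional drop under load = R_th/(R_th + R_L) = 3.010 / (3.010 + 107) = 0.02736.
So the output falls by 2.74 %.

2.74 %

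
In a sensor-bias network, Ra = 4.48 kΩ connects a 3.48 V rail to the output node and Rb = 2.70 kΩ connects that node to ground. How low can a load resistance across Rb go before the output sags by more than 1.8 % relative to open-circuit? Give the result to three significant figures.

R_L(min) ≈ 91.9 kΩ

Output resistance R_th = Ra‖Rb = (4.48 × 2.70)/7.180 = 1.685 kΩ.
The fractional drop is R_th/(R_th + R_L); requiring this ≤ 0.0180 gives R_L ≥ R_th(1/0.0180 − 1) = 1.685 × 54.56 = 91.9 kΩ.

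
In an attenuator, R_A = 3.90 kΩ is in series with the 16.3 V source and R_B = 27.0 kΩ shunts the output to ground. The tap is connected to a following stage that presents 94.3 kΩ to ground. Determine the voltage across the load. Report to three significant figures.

The load sits in parallel with R_B: R_B‖R_L = (27.0 × 94.3) / (27.0 + 94.3) = 20.99 kΩ.
V_out = 16.3 × 20.99 / (3.90 + 20.99) = 16.3 × 20.99/24.89 = 13.7 V.

V_out ≈ 13.7 V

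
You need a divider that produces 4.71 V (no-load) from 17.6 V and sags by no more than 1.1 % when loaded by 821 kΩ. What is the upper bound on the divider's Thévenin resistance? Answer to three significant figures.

R_th ≤ 9.13 kΩ

Loading drop = R_th/(R_th + R_L) ≤ 0.0110, so R_th ≤ R_L · ε/(1−ε) = 821 kΩ × 0.0110/0.9890 = 9.13 kΩ.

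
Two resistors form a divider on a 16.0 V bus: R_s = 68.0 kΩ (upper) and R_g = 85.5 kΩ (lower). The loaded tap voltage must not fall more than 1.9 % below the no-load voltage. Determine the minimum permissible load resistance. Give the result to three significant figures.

Output resistance R_th = R_s‖R_g = (68.0 × 85.5)/153.5 = 37.88 kΩ.
The fractional drop is R_th/(R_th + R_L); requiring this ≤ 0.0190 gives R_L ≥ R_th(1/0.0190 − 1) = 37.88 × 51.63 = 1.96 MΩ.

R_L(min) ≈ 1.96 MΩ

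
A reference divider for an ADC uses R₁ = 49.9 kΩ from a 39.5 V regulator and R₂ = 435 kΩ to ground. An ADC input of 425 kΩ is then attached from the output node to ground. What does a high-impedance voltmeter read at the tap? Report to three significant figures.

V_out ≈ 32.1 V

The load sits in parallel with R₂: R₂‖R_L = (435 × 425) / (435 + 425) = 215.0 kΩ.
V_out = 39.5 × 215.0 / (49.9 + 215.0) = 39.5 × 215.0/264.9 = 32.1 V.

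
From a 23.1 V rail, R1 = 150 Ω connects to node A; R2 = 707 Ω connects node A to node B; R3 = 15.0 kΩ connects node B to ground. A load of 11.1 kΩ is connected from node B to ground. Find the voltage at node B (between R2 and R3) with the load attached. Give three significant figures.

V ≈ 20.4 V

At node B, R3 is in parallel with the load: R3‖R_L = 6379 Ω.
Below node A the resistance is R2 + (R3‖R_L) = 7086 Ω, so V_A = 23.1 × 7086/7236 = 22.62 V.
Then V_B = V_A × (R3‖R_L)/(R2 + R3‖R_L) = 22.62 × 6379/7086 = 20.4 V.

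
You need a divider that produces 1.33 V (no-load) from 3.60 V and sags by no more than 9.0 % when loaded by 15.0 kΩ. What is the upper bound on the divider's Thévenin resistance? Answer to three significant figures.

R_th ≤ 1.48 kΩ

Loading drop = R_th/(R_th + R_L) ≤ 0.0900, so R_th ≤ R_L · ε/(1−ε) = 15.0 kΩ × 0.0900/0.9100 = 1.48 kΩ.
(Any R1, R2 with R2/(R1+R2) = 0.369 and R1‖R2 ≤ 1.48 kΩ will meet the spec.)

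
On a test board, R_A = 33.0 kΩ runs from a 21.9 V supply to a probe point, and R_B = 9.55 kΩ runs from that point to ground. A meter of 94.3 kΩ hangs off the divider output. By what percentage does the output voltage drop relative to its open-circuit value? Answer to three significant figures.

The divider's output (Thévenin) resistance is R_A‖R_B = 7.407 kΩ.
Fractional drop under load = R_th/(R_th + R_L) = 7.407 / (7.407 + 94.3) = 0.07282.
So the output falls by 7.28 %.

7.28 %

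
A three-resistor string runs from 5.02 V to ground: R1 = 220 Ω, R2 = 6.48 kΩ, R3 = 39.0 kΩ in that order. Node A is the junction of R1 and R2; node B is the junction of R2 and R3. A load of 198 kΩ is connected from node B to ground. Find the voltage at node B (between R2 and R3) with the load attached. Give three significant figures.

V ≈ 4.16 V

At node B, R3 is in parallel with the load: R3‖R_L = 32580 Ω.
Below node A the resistance is R2 + (R3‖R_L) = 39060 Ω, so V_A = 5.02 × 39060/39280 = 4.992 V.
Then V_B = V_A × (R3‖R_L)/(R2 + R3‖R_L) = 4.992 × 32580/39060 = 4.16 V.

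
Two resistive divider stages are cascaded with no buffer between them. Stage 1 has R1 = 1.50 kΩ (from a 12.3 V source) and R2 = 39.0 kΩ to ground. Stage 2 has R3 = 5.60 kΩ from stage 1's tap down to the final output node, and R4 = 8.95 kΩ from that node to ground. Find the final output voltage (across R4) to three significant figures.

V_out ≈ 6.63 V

Stage 2 presents R3+R4 = 14.55 kΩ as a load on stage 1's tap.
Stage 1's lower leg becomes R2‖(R3+R4) = 10.60 kΩ, so V_mid = 12.3 × 10.60/12.10 = 10.77 V.
Stage 2 is itself unloaded: V_out = V_mid × R4/(R3+R4) = 10.77 × 8.95/14.55 = 6.63 V.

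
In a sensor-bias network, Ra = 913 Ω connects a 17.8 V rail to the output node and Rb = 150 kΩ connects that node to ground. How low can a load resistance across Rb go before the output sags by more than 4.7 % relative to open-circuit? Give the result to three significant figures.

R_L(min) ≈ 18.4 kΩ

Output resistance R_th = Ra‖Rb = (913 × 150000)/150900 = 907.5 Ω.
The fractional drop is R_th/(R_th + R_L); requiring this ≤ 0.0470 gives R_L ≥ R_th(1/0.0470 − 1) = 907.5 × 20.28 = 18.4 kΩ.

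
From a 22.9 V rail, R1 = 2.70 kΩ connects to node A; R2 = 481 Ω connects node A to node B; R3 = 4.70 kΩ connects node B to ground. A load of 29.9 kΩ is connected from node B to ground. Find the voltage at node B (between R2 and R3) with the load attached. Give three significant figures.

V ≈ 12.8 V

At node B, R3 is in parallel with the load: R3‖R_L = 4062 Ω.
Below node A the resistance is R2 + (R3‖R_L) = 4543 Ω, so V_A = 22.9 × 4543/7243 = 14.36 V.
Then V_B = V_A × (R3‖R_L)/(R2 + R3‖R_L) = 14.36 × 4062/4543 = 12.8 V.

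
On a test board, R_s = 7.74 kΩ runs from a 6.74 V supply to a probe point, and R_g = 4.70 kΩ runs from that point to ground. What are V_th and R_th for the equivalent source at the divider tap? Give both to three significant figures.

V_th = 2.55 V, R_th = 2.92 kΩ

V_th is the open-circuit tap voltage: 6.74 × 4.70/(7.74 + 4.70) = 2.55 V.
With the supply zeroed, R_s and R_g appear in parallel from the tap: R_th = R_s‖R_g = (7.74 × 4.70)/12.44 = 2.92 kΩ.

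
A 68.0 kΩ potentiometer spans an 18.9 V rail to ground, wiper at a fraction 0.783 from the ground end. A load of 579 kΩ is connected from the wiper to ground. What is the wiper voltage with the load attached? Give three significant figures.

V ≈ 14.5 V

The wiper splits the pot into (1−α)R = 14.76 kΩ above and αR = 53.24 kΩ below.
Lower section ‖ load = 48.76 kΩ.
V_wiper = 18.9 × 48.76/(14.76 + 48.76) = 14.5 V.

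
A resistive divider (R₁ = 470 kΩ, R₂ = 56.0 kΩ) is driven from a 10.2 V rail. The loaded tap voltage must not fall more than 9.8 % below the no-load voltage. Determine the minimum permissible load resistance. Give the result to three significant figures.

R_L(min) ≈ 461 kΩ

Output resistance R_th = R₁‖R₂ = (470 × 56.0)/526.0 = 50.04 kΩ.
The fractional drop is R_th/(R_th + R_L); requiring this ≤ 0.0980 gives R_L ≥ R_th(1/0.0980 − 1) = 50.04 × 9.204 = 461 kΩ.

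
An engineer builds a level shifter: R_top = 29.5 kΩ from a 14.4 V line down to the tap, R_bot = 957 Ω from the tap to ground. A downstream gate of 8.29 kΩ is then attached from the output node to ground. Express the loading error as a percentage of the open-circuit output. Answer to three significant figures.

The divider's output (Thévenin) resistance is R_top‖R_bot = 926.9 Ω.
Fractional drop under load = R_th/(R_th + R_L) = 926.9 / (926.9 + 8290) = 0.1006.
So the output falls by 10.1 %.

10.1 %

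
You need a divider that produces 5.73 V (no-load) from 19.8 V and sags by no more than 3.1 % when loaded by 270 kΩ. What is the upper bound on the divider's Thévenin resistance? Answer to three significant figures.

Loading drop = R_th/(R_th + R_L) ≤ 0.0310, so R_th ≤ R_L · ε/(1−ε) = 270 kΩ × 0.0310/0.9690 = 8.64 kΩ.

R_th ≤ 8.64 kΩ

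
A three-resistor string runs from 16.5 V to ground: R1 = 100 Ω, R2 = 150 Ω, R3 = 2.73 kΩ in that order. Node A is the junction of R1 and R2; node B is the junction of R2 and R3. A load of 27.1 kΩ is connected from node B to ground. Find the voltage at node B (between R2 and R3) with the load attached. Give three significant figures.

V ≈ 15.0 V

At node B, R3 is in parallel with the load: R3‖R_L = 2480 Ω.
Below node A the resistance is R2 + (R3‖R_L) = 2630 Ω, so V_A = 16.5 × 2630/2730 = 15.90 V.
Then V_B = V_A × (R3‖R_L)/(R2 + R3‖R_L) = 15.90 × 2480/2630 = 15.0 V.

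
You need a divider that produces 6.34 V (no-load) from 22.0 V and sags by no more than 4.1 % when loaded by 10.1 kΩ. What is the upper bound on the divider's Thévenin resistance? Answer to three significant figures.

Loading drop = R_th/(R_th + R_L) ≤ 0.0410, so R_th ≤ R_L · ε/(1−ε) = 10.1 kΩ × 0.0410/0.9590 = 432 Ω.
(Any R1, R2 with R2/(R1+R2) = 0.288 and R1‖R2 ≤ 432 Ω will meet the spec.)

R_th ≤ 432 Ω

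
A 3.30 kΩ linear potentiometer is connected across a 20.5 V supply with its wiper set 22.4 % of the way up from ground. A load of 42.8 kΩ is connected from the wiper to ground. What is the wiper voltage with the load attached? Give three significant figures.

The wiper splits the pot into (1−α)R = 2561 Ω above and αR = 739.2 Ω below.
Lower section ‖ load = 726.7 Ω.
V_wiper = 20.5 × 726.7/(2561 + 726.7) = 4.53 V.

V ≈ 4.53 V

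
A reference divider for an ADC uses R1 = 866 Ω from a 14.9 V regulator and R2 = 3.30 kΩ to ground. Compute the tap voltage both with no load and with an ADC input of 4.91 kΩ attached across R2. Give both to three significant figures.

Unloaded: 11.8 V; loaded: 10.4 V

Open-circuit: V = 14.9 × 3300/(866 + 3300) = 11.8 V.
With the load, R2 becomes R2‖R_L = 1974 Ω, so V = 14.9 × 1974/2840 = 10.4 V.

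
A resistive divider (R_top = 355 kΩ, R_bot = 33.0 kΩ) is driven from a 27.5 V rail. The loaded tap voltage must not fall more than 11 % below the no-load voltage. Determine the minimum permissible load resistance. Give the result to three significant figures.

R_L(min) ≈ 244 kΩ

Output resistance R_th = R_top‖R_bot = (355 × 33.0)/388.0 = 30.19 kΩ.
The fractional drop is R_th/(R_th + R_L); requiring this ≤ 0.110 gives R_L ≥ R_th(1/0.110 − 1) = 30.19 × 8.091 = 244 kΩ.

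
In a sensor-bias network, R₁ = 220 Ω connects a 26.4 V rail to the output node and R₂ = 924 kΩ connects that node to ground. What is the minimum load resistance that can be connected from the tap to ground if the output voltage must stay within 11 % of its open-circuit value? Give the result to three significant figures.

R_L(min) ≈ 1.78 kΩ

Output resistance R_th = R₁‖R₂ = (220 × 924000)/924200 = 219.9 Ω.
The fractional drop is R_th/(R_th + R_L); requiring this ≤ 0.110 gives R_L ≥ R_th(1/0.110 − 1) = 219.9 × 8.091 = 1.78 kΩ.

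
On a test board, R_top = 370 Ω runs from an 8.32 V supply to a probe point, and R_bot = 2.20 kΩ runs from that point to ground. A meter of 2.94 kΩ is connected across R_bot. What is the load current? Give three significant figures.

R_bot‖R_L = 1258 Ω; V_out = 8.32 × 1258/1628 = 6.430 V.
I_L = V_out / R_L = 6.430 / 2.94 kΩ = 2.19 mA.

I_L ≈ 2.19 mA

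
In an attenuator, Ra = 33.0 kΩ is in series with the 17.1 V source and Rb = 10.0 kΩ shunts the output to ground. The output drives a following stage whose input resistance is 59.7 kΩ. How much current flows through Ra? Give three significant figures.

I ≈ 0.411 mA

Rb‖R_L = 8.565 kΩ, so the source sees Ra + Rb‖R_L = 41.57 kΩ.
I = 17.1 V / 41.57 kΩ = 0.411 mA.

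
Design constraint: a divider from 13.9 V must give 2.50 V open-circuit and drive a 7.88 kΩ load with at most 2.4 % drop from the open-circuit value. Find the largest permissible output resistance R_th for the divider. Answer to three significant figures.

R_th ≤ 194 Ω

Loading drop = R_th/(R_th + R_L) ≤ 0.0240, so R_th ≤ R_L · ε/(1−ε) = 7.88 kΩ × 0.0240/0.9760 = 194 Ω.
(Any R1, R2 with R2/(R1+R2) = 0.180 and R1‖R2 ≤ 194 Ω will meet the spec.)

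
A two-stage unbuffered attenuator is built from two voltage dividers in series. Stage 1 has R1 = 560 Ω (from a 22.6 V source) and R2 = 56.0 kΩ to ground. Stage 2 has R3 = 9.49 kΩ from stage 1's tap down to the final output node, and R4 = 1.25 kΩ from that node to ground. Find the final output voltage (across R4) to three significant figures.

V_out ≈ 2.48 V

Stage 2 presents R3+R4 = 10740 Ω as a load on stage 1's tap.
Stage 1's lower leg becomes R2‖(R3+R4) = 9012 Ω, so V_mid = 22.6 × 9012/9572 = 21.28 V.
Stage 2 is itself unloaded: V_out = V_mid × R4/(R3+R4) = 21.28 × 1250/10740 = 2.48 V.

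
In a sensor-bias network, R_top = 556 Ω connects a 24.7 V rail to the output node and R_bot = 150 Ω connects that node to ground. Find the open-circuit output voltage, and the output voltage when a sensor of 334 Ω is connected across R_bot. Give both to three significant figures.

Open-circuit: V = 24.7 × 150/(556 + 150) = 5.25 V.
With the load, R_bot becomes R_bot‖R_L = 103.5 Ω, so V = 24.7 × 103.5/659.5 = 3.88 V.

Unloaded: 5.25 V; loaded: 3.88 V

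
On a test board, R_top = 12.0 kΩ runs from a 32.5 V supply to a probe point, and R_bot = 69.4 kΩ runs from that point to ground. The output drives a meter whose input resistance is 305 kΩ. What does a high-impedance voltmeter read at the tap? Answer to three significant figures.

The load sits in parallel with R_bot: R_bot‖R_L = (69.4 × 305) / (69.4 + 305) = 56.54 kΩ.
V_out = 32.5 × 56.54 / (12.0 + 56.54) = 32.5 × 56.54/68.54 = 26.8 V.
(Unloaded it would have been 27.7 V.)

V_out ≈ 26.8 V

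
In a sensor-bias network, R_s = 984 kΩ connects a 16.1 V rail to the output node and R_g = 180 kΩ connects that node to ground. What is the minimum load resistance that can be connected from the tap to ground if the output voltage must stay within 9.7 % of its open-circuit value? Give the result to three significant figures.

Output resistance R_th = R_s‖R_g = (984 × 180)/1164 = 152.2 kΩ.
The fractional drop is R_th/(R_th + R_L); requiring this ≤ 0.0970 gives R_L ≥ R_th(1/0.0970 − 1) = 152.2 × 9.309 = 1.42 MΩ.

R_L(min) ≈ 1.42 MΩ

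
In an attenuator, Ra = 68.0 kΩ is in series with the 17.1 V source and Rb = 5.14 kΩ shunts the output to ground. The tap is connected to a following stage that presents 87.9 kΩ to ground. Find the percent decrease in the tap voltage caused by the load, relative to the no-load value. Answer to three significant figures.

5.16 %

The divider's output (Thévenin) resistance is Ra‖Rb = 4.779 kΩ.
Fractional drop under load = R_th/(R_th + R_L) = 4.779 / (4.779 + 87.9) = 0.05156.
So the output falls by 5.16 %.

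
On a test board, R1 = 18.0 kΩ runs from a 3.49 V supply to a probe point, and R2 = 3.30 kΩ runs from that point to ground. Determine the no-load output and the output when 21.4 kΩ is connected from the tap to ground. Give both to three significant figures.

Open-circuit: V = 3.49 × 3.30/(18.0 + 3.30) = 0.541 V.
With the load, R2 becomes R2‖R_L = 2.859 kΩ, so V = 3.49 × 2.859/20.86 = 0.478 V.

Unloaded: 0.541 V; loaded: 0.478 V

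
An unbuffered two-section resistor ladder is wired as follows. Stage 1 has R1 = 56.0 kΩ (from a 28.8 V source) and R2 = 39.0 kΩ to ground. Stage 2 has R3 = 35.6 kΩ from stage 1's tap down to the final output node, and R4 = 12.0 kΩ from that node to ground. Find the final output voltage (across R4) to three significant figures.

V_out ≈ 2.01 V

Stage 2 presents R3+R4 = 47.60 kΩ as a load on stage 1's tap.
Stage 1's lower leg becomes R2‖(R3+R4) = 21.44 kΩ, so V_mid = 28.8 × 21.44/77.44 = 7.973 V.
Stage 2 is itself unloaded: V_out = V_mid × R4/(R3+R4) = 7.973 × 12.0/47.60 = 2.01 V.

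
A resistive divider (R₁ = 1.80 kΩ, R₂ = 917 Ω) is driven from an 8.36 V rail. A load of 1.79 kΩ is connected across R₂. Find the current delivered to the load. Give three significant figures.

I_L ≈ 1.18 mA

R₂‖R_L = 606.4 Ω; V_out = 8.36 × 606.4/2406 = 2.107 V.
I_L = V_out / R_L = 2.107 / 1.79 kΩ = 1.18 mA.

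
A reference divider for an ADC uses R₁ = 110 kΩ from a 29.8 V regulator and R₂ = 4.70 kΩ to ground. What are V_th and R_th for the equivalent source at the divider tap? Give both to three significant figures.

V_th = 1.22 V, R_th = 4.51 kΩ

V_th is the open-circuit tap voltage: 29.8 × 4.70/(110 + 4.70) = 1.22 V.
With the supply zeroed, R₁ and R₂ appear in parallel from the tap: R_th = R₁‖R₂ = (110 × 4.70)/114.7 = 4.51 kΩ.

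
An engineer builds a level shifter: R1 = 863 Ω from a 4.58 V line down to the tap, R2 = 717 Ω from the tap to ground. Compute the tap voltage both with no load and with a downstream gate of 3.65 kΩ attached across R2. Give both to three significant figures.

Open-circuit: V = 4.58 × 717/(863 + 717) = 2.08 V.
With the load, R2 becomes R2‖R_L = 599.3 Ω, so V = 4.58 × 599.3/1462 = 1.88 V.

Unloaded: 2.08 V; loaded: 1.88 V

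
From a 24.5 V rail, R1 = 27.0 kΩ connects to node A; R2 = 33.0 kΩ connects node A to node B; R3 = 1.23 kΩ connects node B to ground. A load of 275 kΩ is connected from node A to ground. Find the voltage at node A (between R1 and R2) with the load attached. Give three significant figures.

V ≈ 13.0 V

Below node A the series string R2+R3 = 34.23 kΩ sits in parallel with the 275 kΩ load: 30.44 kΩ.
V_A = 24.5 × 30.44/(27.0 + 30.44) = 13.0 V.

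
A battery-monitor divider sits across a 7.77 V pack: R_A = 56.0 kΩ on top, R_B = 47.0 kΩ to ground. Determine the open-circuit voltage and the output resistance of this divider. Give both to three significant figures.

V_th is the open-circuit tap voltage: 7.77 × 47.0/(56.0 + 47.0) = 3.55 V.
With the supply zeroed, R_A and R_B appear in parallel from the tap: R_th = R_A‖R_B = (56.0 × 47.0)/103.0 = 25.6 kΩ.

V_th = 3.55 V, R_th = 25.6 kΩ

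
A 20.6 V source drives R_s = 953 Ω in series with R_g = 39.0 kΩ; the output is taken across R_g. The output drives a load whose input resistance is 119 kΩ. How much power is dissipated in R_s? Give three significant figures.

P ≈ 0.440 mW

Total resistance from the source is R_s + (R_g‖R_L) = 30330 Ω, so I = 20.6/30330 Ω = 0.6793 mA.
P = I²·R_s = (0.6793 mA)² × 953 Ω = 0.440 mW.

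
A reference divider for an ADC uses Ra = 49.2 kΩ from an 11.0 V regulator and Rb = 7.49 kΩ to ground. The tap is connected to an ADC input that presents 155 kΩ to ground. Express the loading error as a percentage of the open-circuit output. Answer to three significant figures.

4.03 %

The divider's output (Thévenin) resistance is Ra‖Rb = 6.500 kΩ.
Fractional drop under load = R_th/(R_th + R_L) = 6.500 / (6.500 + 155) = 0.04025.
So the output falls by 4.03 %.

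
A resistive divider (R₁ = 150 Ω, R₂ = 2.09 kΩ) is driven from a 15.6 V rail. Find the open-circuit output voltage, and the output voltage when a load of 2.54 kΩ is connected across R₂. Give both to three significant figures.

Open-circuit: V = 15.6 × 2090/(150 + 2090) = 14.6 V.
With the load, R₂ becomes R₂‖R_L = 1147 Ω, so V = 15.6 × 1147/1297 = 13.8 V.

Unloaded: 14.6 V; loaded: 13.8 V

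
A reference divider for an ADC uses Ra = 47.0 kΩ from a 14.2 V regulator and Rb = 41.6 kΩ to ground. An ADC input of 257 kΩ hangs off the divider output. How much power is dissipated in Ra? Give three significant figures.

Total resistance from the source is Ra + (Rb‖R_L) = 82.80 kΩ, so I = 14.2/82.80 kΩ = 0.1715 mA.
P = I²·Ra = (0.1715 mA)² × 47.0 kΩ = 1.38 mW.

P ≈ 1.38 mW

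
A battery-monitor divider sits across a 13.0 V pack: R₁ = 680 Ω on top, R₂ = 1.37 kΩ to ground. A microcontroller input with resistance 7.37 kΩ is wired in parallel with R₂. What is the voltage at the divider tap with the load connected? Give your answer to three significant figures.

The load sits in parallel with R₂: R₂‖R_L = (1370 × 7370) / (1370 + 7370) = 1155 Ω.
V_out = 13.0 × 1155 / (680 + 1155) = 13.0 × 1155/1835 = 8.18 V.
(Unloaded it would have been 8.69 V.)

V_out ≈ 8.18 V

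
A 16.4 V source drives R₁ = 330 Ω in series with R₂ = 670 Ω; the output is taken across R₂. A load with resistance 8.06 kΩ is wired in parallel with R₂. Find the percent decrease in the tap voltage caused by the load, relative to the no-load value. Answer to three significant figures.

The divider's output (Thévenin) resistance is R₁‖R₂ = 221.1 Ω.
Fractional drop under load = R_th/(R_th + R_L) = 221.1 / (221.1 + 8060) = 0.02670.
So the output falls by 2.67 %.

2.67 %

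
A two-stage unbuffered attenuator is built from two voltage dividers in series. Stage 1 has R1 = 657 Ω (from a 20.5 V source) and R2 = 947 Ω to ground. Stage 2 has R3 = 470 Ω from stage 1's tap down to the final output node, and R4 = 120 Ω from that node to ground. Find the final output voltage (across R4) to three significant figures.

Stage 2 presents R3+R4 = 590.0 Ω as a load on stage 1's tap.
Stage 1's lower leg becomes R2‖(R3+R4) = 363.5 Ω, so V_mid = 20.5 × 363.5/1021 = 7.302 V.
Stage 2 is itself unloaded: V_out = V_mid × R4/(R3+R4) = 7.302 × 120/590.0 = 1.49 V.

V_out ≈ 1.49 V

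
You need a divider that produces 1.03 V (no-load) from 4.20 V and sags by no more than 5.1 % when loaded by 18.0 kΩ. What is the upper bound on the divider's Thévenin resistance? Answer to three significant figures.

Loading drop = R_th/(R_th + R_L) ≤ 0.0510, so R_th ≤ R_L · ε/(1−ε) = 18.0 kΩ × 0.0510/0.9490 = 967 Ω.

R_th ≤ 967 Ω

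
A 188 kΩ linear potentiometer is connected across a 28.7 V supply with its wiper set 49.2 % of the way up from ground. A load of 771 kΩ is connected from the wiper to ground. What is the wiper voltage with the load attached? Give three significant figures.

V ≈ 13.3 V

The wiper splits the pot into (1−α)R = 95.50 kΩ above and αR = 92.50 kΩ below.
Lower section ‖ load = 82.59 kΩ.
V_wiper = 28.7 × 82.59/(95.50 + 82.59) = 13.3 V.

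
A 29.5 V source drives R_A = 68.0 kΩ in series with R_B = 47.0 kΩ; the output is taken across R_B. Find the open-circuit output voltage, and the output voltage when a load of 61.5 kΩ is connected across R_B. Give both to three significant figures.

Open-circuit: V = 29.5 × 47.0/(68.0 + 47.0) = 12.1 V.
With the load, R_B becomes R_B‖R_L = 26.64 kΩ, so V = 29.5 × 26.64/94.64 = 8.30 V.

Unloaded: 12.1 V; loaded: 8.30 V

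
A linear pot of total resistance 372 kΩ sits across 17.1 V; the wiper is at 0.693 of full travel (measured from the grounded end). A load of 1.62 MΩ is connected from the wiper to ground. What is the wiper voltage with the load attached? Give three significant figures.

The wiper splits the pot into (1−α)R = 114.2 kΩ above and αR = 257.8 kΩ below.
Lower section ‖ load = 222.4 kΩ.
V_wiper = 17.1 × 222.4/(114.2 + 222.4) = 11.3 V.

V ≈ 11.3 V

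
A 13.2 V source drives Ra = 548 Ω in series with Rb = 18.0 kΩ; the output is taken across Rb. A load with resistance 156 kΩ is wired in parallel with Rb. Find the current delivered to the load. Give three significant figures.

Rb‖R_L = 16140 Ω; V_out = 13.2 × 16140/16690 = 12.77 V.
I_L = V_out / R_L = 12.77 / 156 kΩ = 0.0818 mA.

I_L ≈ 0.0818 mA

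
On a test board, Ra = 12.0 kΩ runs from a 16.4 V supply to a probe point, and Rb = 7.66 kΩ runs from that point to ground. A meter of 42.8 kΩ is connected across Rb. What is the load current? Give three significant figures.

Rb‖R_L = 6.497 kΩ; V_out = 16.4 × 6.497/18.50 = 5.761 V.
I_L = V_out / R_L = 5.761 / 42.8 kΩ = 0.135 mA.

I_L ≈ 0.135 mA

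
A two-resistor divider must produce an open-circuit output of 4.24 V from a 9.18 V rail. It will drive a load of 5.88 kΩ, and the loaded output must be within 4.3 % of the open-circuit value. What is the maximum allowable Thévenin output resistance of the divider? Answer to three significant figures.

R_th ≤ 264 Ω

Loading drop = R_th/(R_th + R_L) ≤ 0.0430, so R_th ≤ R_L · ε/(1−ε) = 5.88 kΩ × 0.0430/0.9570 = 264 Ω.
(Any R1, R2 with R2/(R1+R2) = 0.462 and R1‖R2 ≤ 264 Ω will meet the spec.)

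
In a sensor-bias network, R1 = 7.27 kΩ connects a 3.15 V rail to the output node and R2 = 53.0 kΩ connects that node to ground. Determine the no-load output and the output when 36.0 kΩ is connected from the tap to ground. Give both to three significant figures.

Unloaded: 2.77 V; loaded: 2.35 V

Open-circuit: V = 3.15 × 53.0/(7.27 + 53.0) = 2.77 V.
With the load, R2 becomes R2‖R_L = 21.44 kΩ, so V = 3.15 × 21.44/28.71 = 2.35 V.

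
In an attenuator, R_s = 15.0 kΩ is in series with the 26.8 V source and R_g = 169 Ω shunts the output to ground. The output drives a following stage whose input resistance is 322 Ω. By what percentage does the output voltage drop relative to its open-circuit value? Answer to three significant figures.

The divider's output (Thévenin) resistance is R_s‖R_g = 167.1 Ω.
Fractional drop under load = R_th/(R_th + R_L) = 167.1 / (167.1 + 322) = 0.3417.
So the output falls by 34.2 %.

34.2 %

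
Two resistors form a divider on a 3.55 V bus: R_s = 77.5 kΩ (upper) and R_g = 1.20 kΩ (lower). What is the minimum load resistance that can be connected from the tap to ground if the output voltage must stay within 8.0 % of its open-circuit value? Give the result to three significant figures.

R_L(min) ≈ 13.6 kΩ

Output resistance R_th = R_s‖R_g = (77.5 × 1.20)/78.70 = 1.182 kΩ.
The fractional drop is R_th/(R_th + R_L); requiring this ≤ 0.0800 gives R_L ≥ R_th(1/0.0800 − 1) = 1.182 × 11.50 = 13.6 kΩ.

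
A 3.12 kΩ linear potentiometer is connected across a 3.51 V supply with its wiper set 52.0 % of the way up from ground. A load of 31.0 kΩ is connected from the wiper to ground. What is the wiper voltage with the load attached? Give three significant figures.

V ≈ 1.78 V

The wiper splits the pot into (1−α)R = 1.498 kΩ above and αR = 1.622 kΩ below.
Lower section ‖ load = 1.542 kΩ.
V_wiper = 3.51 × 1.542/(1.498 + 1.542) = 1.78 V.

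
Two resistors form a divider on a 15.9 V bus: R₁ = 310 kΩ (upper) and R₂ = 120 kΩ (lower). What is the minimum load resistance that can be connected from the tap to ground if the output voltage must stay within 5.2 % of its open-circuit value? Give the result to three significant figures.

Output resistance R_th = R₁‖R₂ = (310 × 120)/430.0 = 86.51 kΩ.
The fractional drop is R_th/(R_th + R_L); requiring this ≤ 0.0520 gives R_L ≥ R_th(1/0.0520 − 1) = 86.51 × 18.23 = 1.58 MΩ.

R_L(min) ≈ 1.58 MΩ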